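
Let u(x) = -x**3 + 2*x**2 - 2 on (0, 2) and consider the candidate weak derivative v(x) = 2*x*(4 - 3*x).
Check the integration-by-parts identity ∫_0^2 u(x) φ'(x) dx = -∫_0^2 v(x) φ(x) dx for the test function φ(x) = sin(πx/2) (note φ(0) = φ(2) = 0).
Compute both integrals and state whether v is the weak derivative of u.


LHS = -96/π^3 + 8/π, RHS = -192/π^3 + 16/π. No, v is not the weak derivative of u.

u(x) = -x**3 + 2*x**2 - 2, classical derivative u'(x) = -3*x**2 + 4*x.
φ(x) = sin(πx/2), so φ'(x) = π*cos(π*x/2)/2.
Note φ(0) = φ(2) = 0, so the boundary term u·φ vanishes.
LHS = ∫_0^2 u(x) φ'(x) dx = ∫_0^2 (-π*x^3*cos(π*x/2)/2 + π*x^2*cos(π*x/2) - π*cos(π*x/2)) dx. Term by term:
  ∫_0^2 -π*cos(π*x/2) dx = 0;  ∫_0^2 π*x^2*cos(π*x/2) dx = -16/π;  ∫_0^2 -π*x^3*cos(π*x/2)/2 dx = -96/π^3 + 24/π.
Sum: 0 − 16/π + -96/π^3 + 24/π = -96/π^3 + 8/π.
So LHS = -96/π^3 + 8/π.
∫_0^2 v(x) φ(x) dx = ∫_0^2 (-6*x^2*sin(π*x/2) + 8*x*sin(π*x/2)) dx. Term by term:
  ∫_0^2 -6*x^2*sin(π*x/2) dx = -48/π + 192/π^3;  ∫_0^2 8*x*sin(π*x/2) dx = 32/π.
Sum: -48/π + 192/π^3 + 32/π = -16/π + 192/π^3.
So RHS = -∫_0^2 v(x) φ(x) dx = -192/π^3 + 16/π.
LHS − RHS = -8/π + 96/π^3 ≠ 0, so the identity fails.
(For a valid weak derivative the identity must hold for EVERY test function, in particular this one. The failure shows v is NOT the weak derivative of u.)
Correct weak derivative would be u'(x) = -3*x**2 + 4*x.


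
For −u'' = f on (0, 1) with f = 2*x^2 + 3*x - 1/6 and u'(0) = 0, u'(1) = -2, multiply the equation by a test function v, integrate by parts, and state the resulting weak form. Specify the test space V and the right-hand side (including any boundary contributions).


V = H^1(0, 1) (v unrestricted at boundary; u is determined up to an additive constant); weak form: ∫_0^1 u'v' dx = ∫_0^1 (2*x^2 + 3*x - 1/6) v dx − 2·v(1) for all v ∈ V.

Multiply both sides by a test function v and integrate from 0 to 1:
  ∫_0^1 −u''(x) v(x) dx = ∫_0^1 f(x) v(x) dx.
Integrate the LHS by parts once:
  ∫_0^1 −u'' v dx = −[u'(x) v(x)]_0^1 + ∫_0^1 u'(x) v'(x) dx.
Thus ∫_0^1 u'(x) v'(x) dx = ∫_0^1 f(x) v(x) dx + [u'(x) v(x)]_0^1.
Choose V so that boundary terms are either known or forced to vanish.
u has inhomogeneous Neumann u'(0) = 0, u'(1) = -2. [u' v]_0^1 = (-2)·v(1) − (0)·v(0) = − 2·v(1). Take V = H^1(0, 1); boundary term becomes part of RHS.
Weak formulation: find u (satisfying any essential BC) such that ∫_0^1 u'(x) v'(x) dx = ∫_0^1 f v dx − 2·v(1) for all v ∈ V (Neumann data are natural BCs: they enter the RHS as boundary terms).
Substituting f(x) = 2*x^2 + 3*x - 1/6, the right-hand side is ∫_0^1 (2*x^2 + 3*x - 1/6) v dx − 2·v(1).
Compatibility check (pure Neumann): taking v ≡ 1 ∈ V gives 0 = ∫_0^1 f dx + (-2) − (0), i.e. ∫_0^1 f dx must equal u'(0) − u'(1) = 2. Indeed ∫_0^1 (2*x^2 + 3*x - 1/6) dx = 2, so the data are compatible. The solution is then unique only up to an additive constant (fix it e.g. by requiring ∫_0^1 u dx = 0).


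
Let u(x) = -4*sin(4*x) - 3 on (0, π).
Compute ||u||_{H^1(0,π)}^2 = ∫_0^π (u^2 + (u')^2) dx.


||u||_{H^1(0,π)}^2 = 145*π

u'(x) = -16*cos(4*x).
Expand u² and (u')² and integrate term by term on (0, π), using: for integers n ≥ 1, ∫_0^π sin²(nx) dx = ∫_0^π cos²(nx) dx = π/2; for n ≠ n', ∫_0^π sin(nx)sin(n'x) dx = ∫_0^π cos(nx)cos(n'x) dx = 0; and by product-to-sum, ∫_0^π sin(nx)cos(n'x) dx = ½∫_0^π [sin((n+n')x) + sin((n−n')x)] dx, which is 0 when n+n' is even and 2n/(n²−n'²) when n+n' is odd (it need not vanish on (0, π)). For the constant mode: ∫_0^π 1 dx = π, ∫_0^π cos(nx) dx = 0, ∫_0^π sin(nx) dx = (1−(−1)^n)/n.
  u² squared terms: (-3)²·∫1 dx = 9·π = 9*π;  (-4)²·∫sin(4x)² dx = 16·π/2 = 8*π.
  u² cross terms: 2·(-3)·(-4)·∫1·sin(4x) dx = 24·(0) = 0.
  So ∫_0^π u² dx = 9*π + 8*π + 0 = 17*π.
  (u')² squared terms: (-16)²·∫cos(4x)² dx = 256·π/2 = 128*π.
  So ∫_0^π (u')² dx = 128*π.
||u||_{H^1}^2 = (17*π) + (128*π) = 145*π.


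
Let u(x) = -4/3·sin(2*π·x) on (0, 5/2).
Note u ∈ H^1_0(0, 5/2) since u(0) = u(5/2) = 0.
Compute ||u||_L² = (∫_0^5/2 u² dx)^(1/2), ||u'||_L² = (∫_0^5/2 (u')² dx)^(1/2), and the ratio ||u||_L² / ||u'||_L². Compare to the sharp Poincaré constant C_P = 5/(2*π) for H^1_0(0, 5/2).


||u||_L² / ||u'||_L² = 1/(2*π) < C_P = 5/(2*π).

u(x) = -4/3·sin(2*π·x), so u'(x) = -8*π*cos(2*π*x)/3.
Writing u(x) = A·sin(kπx/L) with A = -4/3 and k = 5, use ∫_0^L sin²(kπx/L) dx = L/2 and ∫_0^L cos²(kπx/L) dx = L/2.
u² = 16/9·sin²(2*π·x) and (u')² = 64*π^2/9·cos²(2*π·x), and each of sin², cos² integrates to L/2 = 5/4 over (0, 5/2).
∫_0^5/2 u² dx = 20/9, so ||u||_L² = 2*sqrt(5)/3.
∫_0^5/2 (u')² dx = 80*π^2/9, so ||u'||_L² = 4*sqrt(5)*π/3.
Ratio ||u||_L² / ||u'||_L² = 1/(2*π).
Sharp Poincaré constant on H^1_0(0, 5/2) is C_P = L/π = 5/(2*π), achieved by sin(2*π/5·x).
This is the k = 5 harmonic; the ratio L/(kπ) is strictly less than C_P = L/π, consistent with the sharp inequality ||u||_L² ≤ C_P ||u'||_L².


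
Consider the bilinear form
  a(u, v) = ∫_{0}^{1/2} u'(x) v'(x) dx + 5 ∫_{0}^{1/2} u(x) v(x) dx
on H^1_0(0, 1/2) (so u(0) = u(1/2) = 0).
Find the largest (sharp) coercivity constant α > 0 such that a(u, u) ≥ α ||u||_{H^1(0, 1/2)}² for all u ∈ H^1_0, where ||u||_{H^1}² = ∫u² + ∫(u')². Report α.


α = 1

Coercivity of a(·,·) on H^1_0(0, 1/2) means a(u, u) ≥ α ||u||_{H^1}² for every u ∈ H^1_0.
The interval has length L = 1/2, and Poincaré/coercivity depend only on L. Here a(u, u) = ∫(u')² + (5)·∫u².
Here c = 5 ≥ 1, so a(u,u) = ∫(u')² + c∫u² ≥ ∫(u')² + ∫u² = ||u||_{H^1}², i.e. α = 1 works. No larger α is possible: a(u,u) ≥ α||u||_{H^1}² means (1−α)∫(u')² ≥ (α−c)∫u², and for the modes u_n = sin(nπ(x−x₀)/L) (x₀ the left endpoint) one has ∫u_n²/∫(u_n')² = (L/(nπ))² → 0, so a(u_n,u_n)/||u_n||_{H^1}² → 1. Hence the optimal constant is α = 1.
Therefore α = 1.


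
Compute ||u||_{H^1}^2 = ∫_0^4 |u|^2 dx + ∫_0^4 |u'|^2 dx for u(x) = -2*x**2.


||u||_{H^1}^2 = 17408/15

The H^1 norm (squared) on an interval (0, L) is
  ||u||_{H^1}^2 = ∫_0^L u(x)^2 dx + ∫_0^L u'(x)^2 dx.
Compute u'(x) = -4*x.
Then u(x)^2 = 4*x**4 and u'(x)^2 = 16*x**2.
Integrate each monomial from 0 to 4 using ∫_0^4 c·x^n dx = c·4^(n+1)/(n+1):
  ∫_0^4 u(x)^2 dx = ∫_0^4 (4*x^4) dx. Term by term:
    ∫_0^4 4*x^4 dx = 4096/5.
  ∫_0^4 u'(x)^2 dx = ∫_0^4 (16*x^2) dx. Term by term:
    ∫_0^4 16*x^2 dx = 1024/3.
Adding: ||u||_{H^1}^2 = 4096/5 + 1024/3 = 17408/15.


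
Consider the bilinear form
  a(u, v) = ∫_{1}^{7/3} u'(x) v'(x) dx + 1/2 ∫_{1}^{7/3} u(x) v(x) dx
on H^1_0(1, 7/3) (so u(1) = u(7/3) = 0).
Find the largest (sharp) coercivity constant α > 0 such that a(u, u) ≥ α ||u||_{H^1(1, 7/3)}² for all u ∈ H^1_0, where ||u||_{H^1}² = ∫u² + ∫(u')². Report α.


α = (8 + 9*π^2)/(16 + 9*π^2)

Coercivity of a(·,·) on H^1_0(1, 7/3) means a(u, u) ≥ α ||u||_{H^1}² for every u ∈ H^1_0.
The interval has length L = 4/3, and Poincaré/coercivity depend only on L. Here a(u, u) = ∫(u')² + (1/2)·∫u².
Here 0 < c = 1/2 < 1. The condition a(u,u) ≥ α||u||_{H^1}² reads (1−α)∫(u')² ≥ (α−c)∫u². Any admissible α is ≤ 1 (rapidly oscillating u have ∫u²/∫(u')² → 0), and α = 1 would force 0 ≥ (1−c)∫u², impossible since c < 1; so 1−α > 0. By the sharp Poincaré inequality on H^1_0 of an interval of length L, ∫(u')² ≥ (π/L)²∫u² with equality for the first sine mode sin(π(x−x₀)/L) (x₀ the left endpoint), so the inequality holds for all u iff (1−α)(π/L)² ≥ α − c, i.e. α ≤ ((π/L)² + c)/((π/L)² + 1) = (1 + c(L/π)²)/(1 + (L/π)²). With (π/L)² = 9*π^2/16 and c = 1/2, the largest admissible constant is α = ((π/L)² + c)/((π/L)² + 1).
Simplifying, α = (8 + 9*π^2)/(16 + 9*π^2).


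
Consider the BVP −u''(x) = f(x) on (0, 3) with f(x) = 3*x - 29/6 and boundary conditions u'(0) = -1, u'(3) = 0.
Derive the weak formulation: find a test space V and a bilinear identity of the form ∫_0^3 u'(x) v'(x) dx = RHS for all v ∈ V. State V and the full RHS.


V = H^1(0, 3) (v unrestricted at boundary; u is determined up to an additive constant); weak form: ∫_0^3 u'v' dx = ∫_0^3 (3*x - 29/6) v dx + v(0) for all v ∈ V.

Multiply both sides by a test function v and integrate from 0 to 3:
  ∫_0^3 −u''(x) v(x) dx = ∫_0^3 f(x) v(x) dx.
Integrate the LHS by parts once:
  ∫_0^3 −u'' v dx = −[u'(x) v(x)]_0^3 + ∫_0^3 u'(x) v'(x) dx.
Thus ∫_0^3 u'(x) v'(x) dx = ∫_0^3 f(x) v(x) dx + [u'(x) v(x)]_0^3.
Choose V so that boundary terms are either known or forced to vanish.
u has inhomogeneous Neumann u'(0) = -1, u'(3) = 0. [u' v]_0^3 = (0)·v(3) − (-1)·v(0) = v(0). Take V = H^1(0, 3); boundary term becomes part of RHS.
Weak formulation: find u (satisfying any essential BC) such that ∫_0^3 u'(x) v'(x) dx = ∫_0^3 f v dx + v(0) for all v ∈ V (Neumann data are natural BCs: they enter the RHS as boundary terms).
Substituting f(x) = 3*x - 29/6, the right-hand side is ∫_0^3 (3*x - 29/6) v dx + v(0).
Compatibility check (pure Neumann): taking v ≡ 1 ∈ V gives 0 = ∫_0^3 f dx + (0) − (-1), i.e. ∫_0^3 f dx must equal u'(0) − u'(3) = -1. Indeed ∫_0^3 (3*x - 29/6) dx = -1, so the data are compatible. The solution is then unique only up to an additive constant (fix it e.g. by requiring ∫_0^3 u dx = 0).


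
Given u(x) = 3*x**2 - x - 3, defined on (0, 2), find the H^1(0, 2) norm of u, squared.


||u||_{H^1}^2 = 1384/15

The H^1 norm (squared) on an interval (0, L) is
  ||u||_{H^1}^2 = ∫_0^L u(x)^2 dx + ∫_0^L u'(x)^2 dx.
Compute u'(x) = 6*x - 1.
Then u(x)^2 = 9*x**4 - 6*x**3 - 17*x**2 + 6*x + 9 and u'(x)^2 = 36*x**2 - 12*x + 1.
Integrate each monomial from 0 to 2 using ∫_0^2 c·x^n dx = c·2^(n+1)/(n+1):
  ∫_0^2 u(x)^2 dx = ∫_0^2 (9*x^4 - 6*x^3 - 17*x^2 + 6*x + 9) dx. Term by term:
    ∫_0^2 9*x^4 dx = 288/5;  ∫_0^2 -6*x^3 dx = -24;  ∫_0^2 -17*x^2 dx = -136/3;
    ∫_0^2 6*x dx = 12;  ∫_0^2 9 dx = 18.
  Sum: 288/5 − 24 − 136/3 + 12 + 18 = 274/15.
  ∫_0^2 u'(x)^2 dx = ∫_0^2 (36*x^2 - 12*x + 1) dx. Term by term:
    ∫_0^2 36*x^2 dx = 96;  ∫_0^2 -12*x dx = -24;  ∫_0^2 1 dx = 2.
  Sum: 96 − 24 + 2 = 74.
Adding: ||u||_{H^1}^2 = 274/15 + 74 = 1384/15.


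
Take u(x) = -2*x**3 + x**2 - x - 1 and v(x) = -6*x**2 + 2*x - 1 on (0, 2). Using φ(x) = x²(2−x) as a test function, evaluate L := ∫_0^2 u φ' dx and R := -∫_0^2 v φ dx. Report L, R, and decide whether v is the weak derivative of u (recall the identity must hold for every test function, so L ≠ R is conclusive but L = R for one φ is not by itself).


LHS = 164/15, RHS = 164/15. Yes, v = u' weakly.

u(x) = -2*x**3 + x**2 - x - 1, classical derivative u'(x) = -6*x**2 + 2*x - 1.
φ(x) = x²(2−x), so φ'(x) = x*(4 - 3*x).
Note φ(0) = φ(2) = 0, so the boundary term u·φ vanishes.
LHS = ∫_0^2 u(x) φ'(x) dx = ∫_0^2 (6*x^5 - 11*x^4 + 7*x^3 - x^2 - 4*x) dx. Term by term:
  ∫_0^2 6*x^5 dx = 64;  ∫_0^2 -11*x^4 dx = -352/5;  ∫_0^2 7*x^3 dx = 28;
  ∫_0^2 -x^2 dx = -8/3;  ∫_0^2 -4*x dx = -8.
Sum: 64 − 352/5 + 28 − 8/3 − 8 = 164/15.
So LHS = 164/15.
∫_0^2 v(x) φ(x) dx = ∫_0^2 (6*x^5 - 14*x^4 + 5*x^3 - 2*x^2) dx. Term by term:
  ∫_0^2 6*x^5 dx = 64;  ∫_0^2 -14*x^4 dx = -448/5;  ∫_0^2 5*x^3 dx = 20;
  ∫_0^2 -2*x^2 dx = -16/3.
Sum: 64 − 448/5 + 20 − 16/3 = -164/15.
So RHS = -∫_0^2 v(x) φ(x) dx = 164/15.
LHS = RHS, so the identity holds for this test φ.
Moreover u is smooth here and v(x) = u'(x) = -6*x**2 + 2*x - 1 pointwise, so the identity holds for every test function. Hence v is the weak derivative of u.


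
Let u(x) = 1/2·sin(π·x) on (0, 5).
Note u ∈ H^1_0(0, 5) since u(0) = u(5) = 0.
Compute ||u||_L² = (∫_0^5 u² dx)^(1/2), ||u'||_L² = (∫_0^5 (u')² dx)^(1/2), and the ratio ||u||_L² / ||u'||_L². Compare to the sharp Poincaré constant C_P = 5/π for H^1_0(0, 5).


||u||_L² / ||u'||_L² = 1/π < C_P = 5/π.

u(x) = 1/2·sin(π·x), so u'(x) = π*cos(π*x)/2.
Writing u(x) = A·sin(kπx/L) with A = 1/2 and k = 5, use ∫_0^L sin²(kπx/L) dx = L/2 and ∫_0^L cos²(kπx/L) dx = L/2.
u² = 1/4·sin²(π·x) and (u')² = π^2/4·cos²(π·x), and each of sin², cos² integrates to L/2 = 5/2 over (0, 5).
∫_0^5 u² dx = 5/8, so ||u||_L² = sqrt(10)/4.
∫_0^5 (u')² dx = 5*π^2/8, so ||u'||_L² = sqrt(10)*π/4.
Ratio ||u||_L² / ||u'||_L² = 1/π.
Sharp Poincaré constant on H^1_0(0, 5) is C_P = L/π = 5/π, achieved by sin(π/5·x).
This is the k = 5 harmonic; the ratio L/(kπ) is strictly less than C_P = L/π, consistent with the sharp inequality ||u||_L² ≤ C_P ||u'||_L².


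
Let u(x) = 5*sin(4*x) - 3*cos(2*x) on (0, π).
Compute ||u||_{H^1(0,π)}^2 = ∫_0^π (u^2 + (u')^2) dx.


||u||_{H^1(0,π)}^2 = 235*π

u'(x) = 6*sin(2*x) + 20*cos(4*x).
Expand u² and (u')² and integrate term by term on (0, π), using: for integers n ≥ 1, ∫_0^π sin²(nx) dx = ∫_0^π cos²(nx) dx = π/2; for n ≠ n', ∫_0^π sin(nx)sin(n'x) dx = ∫_0^π cos(nx)cos(n'x) dx = 0; and by product-to-sum, ∫_0^π sin(nx)cos(n'x) dx = ½∫_0^π [sin((n+n')x) + sin((n−n')x)] dx, which is 0 when n+n' is even and 2n/(n²−n'²) when n+n' is odd (it need not vanish on (0, π)).
  u² squared terms: (-3)²·∫cos(2x)² dx = 9·π/2 = 9*π/2;  (5)²·∫sin(4x)² dx = 25·π/2 = 25*π/2.
  u² cross terms: 2·(-3)·(5)·∫cos(2x)·sin(4x) dx = -30·(0) = 0.
  So ∫_0^π u² dx = 9*π/2 + 25*π/2 + 0 = 17*π.
  (u')² squared terms: (6)²·∫sin(2x)² dx = 36·π/2 = 18*π;  (20)²·∫cos(4x)² dx = 400·π/2 = 200*π.
  (u')² cross terms: 2·(6)·(20)·∫sin(2x)·cos(4x) dx = 240·(0) = 0.
  So ∫_0^π (u')² dx = 18*π + 200*π + 0 = 218*π.
||u||_{H^1}^2 = (17*π) + (218*π) = 235*π.


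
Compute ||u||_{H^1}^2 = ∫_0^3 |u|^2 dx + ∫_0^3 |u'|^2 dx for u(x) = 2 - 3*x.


||u||_{H^1}^2 = 66

The H^1 norm (squared) on an interval (0, L) is
  ||u||_{H^1}^2 = ∫_0^L u(x)^2 dx + ∫_0^L u'(x)^2 dx.
Compute u'(x) = -3.
Then u(x)^2 = 9*x**2 - 12*x + 4 and u'(x)^2 = 9.
Integrate each monomial from 0 to 3 using ∫_0^3 c·x^n dx = c·3^(n+1)/(n+1):
  ∫_0^3 u(x)^2 dx = ∫_0^3 (9*x^2 - 12*x + 4) dx. Term by term:
    ∫_0^3 9*x^2 dx = 81;  ∫_0^3 -12*x dx = -54;  ∫_0^3 4 dx = 12.
  Sum: 81 − 54 + 12 = 39.
  ∫_0^3 u'(x)^2 dx = ∫_0^3 (9) dx. Term by term:
    ∫_0^3 9 dx = 27.
Adding: ||u||_{H^1}^2 = 39 + 27 = 66.


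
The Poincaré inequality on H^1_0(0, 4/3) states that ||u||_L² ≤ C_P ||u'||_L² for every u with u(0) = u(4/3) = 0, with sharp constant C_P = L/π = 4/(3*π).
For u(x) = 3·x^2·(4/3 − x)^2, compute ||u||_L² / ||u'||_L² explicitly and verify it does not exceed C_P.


||u||_L² / ||u'||_L² = 2*sqrt(3)/9 < C_P = 4/(3*π).

u(x) = 3·x^2·(4/3 − x)^2, so u'(x) = 4*x*(3*x - 4)*(3*x - 2)/3.
u(x) = 3·x^2·(4/3 − x)^2 vanishes at x = 0 and x = 4/3, so u ∈ H^1_0(0, 4/3). Differentiate via the product rule and integrate the resulting polynomials term by term.
  ∫_0^4/3 u² dx = ∫_0^4/3 (9*x^8 - 48*x^7 + 96*x^6 - 256*x^5/3 + 256*x^4/9) dx. Term by term:
    ∫_0^4/3 9*x^8 dx = 262144/19683;  ∫_0^4/3 -48*x^7 dx = -131072/2187;  ∫_0^4/3 96*x^6 dx = 524288/5103;
    ∫_0^4/3 -256*x^5/3 dx = -524288/6561;  ∫_0^4/3 256*x^4/9 dx = 262144/10935.
  Sum: 262144/19683 − 131072/2187 + 524288/5103 − 524288/6561 + 262144/10935 = 131072/688905.
  ∫_0^4/3 (u')² dx = ∫_0^4/3 (144*x^6 - 576*x^5 + 832*x^4 - 512*x^3 + 1024*x^2/9) dx. Term by term:
    ∫_0^4/3 144*x^6 dx = 262144/1701;  ∫_0^4/3 -576*x^5 dx = -131072/243;  ∫_0^4/3 832*x^4 dx = 851968/1215;
    ∫_0^4/3 -512*x^3 dx = -32768/81;  ∫_0^4/3 1024*x^2/9 dx = 65536/729.
  Sum: 262144/1701 − 131072/243 + 851968/1215 − 32768/81 + 65536/729 = 32768/25515.
∫_0^4/3 u² dx = 131072/688905, so ||u||_L² = 256*sqrt(210)/8505.
∫_0^4/3 (u')² dx = 32768/25515, so ||u'||_L² = 128*sqrt(70)/945.
Ratio ||u||_L² / ||u'||_L² = 2*sqrt(3)/9.
Sharp Poincaré constant on H^1_0(0, 4/3) is C_P = L/π = 4/(3*π), achieved by sin(3*π/4·x).
A polynomial bump cannot attain the sharp Poincaré constant (only the first sine eigenfunction does), so the ratio is strictly less than C_P, consistent with ||u||_L² ≤ C_P ||u'||_L².


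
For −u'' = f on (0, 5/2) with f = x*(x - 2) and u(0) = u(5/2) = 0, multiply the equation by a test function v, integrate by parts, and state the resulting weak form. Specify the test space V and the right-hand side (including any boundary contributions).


V = H^1_0(0, 5/2) (so v(0) = v(5/2) = 0); weak form: ∫_0^5/2 u'v' dx = ∫_0^5/2 (x*(x - 2)) v dx for all v ∈ V.

Multiply both sides by a test function v and integrate from 0 to 5/2:
  ∫_0^5/2 −u''(x) v(x) dx = ∫_0^5/2 f(x) v(x) dx.
Integrate the LHS by parts once:
  ∫_0^5/2 −u'' v dx = −[u'(x) v(x)]_0^5/2 + ∫_0^5/2 u'(x) v'(x) dx.
Thus ∫_0^5/2 u'(x) v'(x) dx = ∫_0^5/2 f(x) v(x) dx + [u'(x) v(x)]_0^5/2.
Choose V so that boundary terms are either known or forced to vanish.
u is Dirichlet: u(0) = u(5/2) = 0. Let V = H^1_0(0, 5/2); then v(0) = v(5/2) = 0, and [u' v]_0^5/2 = 0.
Weak formulation: find u (satisfying any essential BC) such that ∫_0^5/2 u'(x) v'(x) dx = ∫_0^5/2 f v dx for all v ∈ V.
Substituting f(x) = x*(x - 2), the right-hand side is ∫_0^5/2 (x*(x - 2)) v dx.


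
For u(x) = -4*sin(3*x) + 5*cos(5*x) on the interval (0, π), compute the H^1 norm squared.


||u||_{H^1(0,π)}^2 = 405*π

u'(x) = -25*sin(5*x) - 12*cos(3*x).
Expand u² and (u')² and integrate term by term on (0, π), using: for integers n ≥ 1, ∫_0^π sin²(nx) dx = ∫_0^π cos²(nx) dx = π/2; for n ≠ n', ∫_0^π sin(nx)sin(n'x) dx = ∫_0^π cos(nx)cos(n'x) dx = 0; and by product-to-sum, ∫_0^π sin(nx)cos(n'x) dx = ½∫_0^π [sin((n+n')x) + sin((n−n')x)] dx, which is 0 when n+n' is even and 2n/(n²−n'²) when n+n' is odd (it need not vanish on (0, π)).
  u² squared terms: (-4)²·∫sin(3x)² dx = 16·π/2 = 8*π;  (5)²·∫cos(5x)² dx = 25·π/2 = 25*π/2.
  u² cross terms: 2·(-4)·(5)·∫sin(3x)·cos(5x) dx = -40·(0) = 0.
  So ∫_0^π u² dx = 8*π + 25*π/2 + 0 = 41*π/2.
  (u')² squared terms: (-25)²·∫sin(5x)² dx = 625·π/2 = 625*π/2;  (-12)²·∫cos(3x)² dx = 144·π/2 = 72*π.
  (u')² cross terms: 2·(-25)·(-12)·∫sin(5x)·cos(3x) dx = 600·(0) = 0.
  So ∫_0^π (u')² dx = 625*π/2 + 72*π + 0 = 769*π/2.
||u||_{H^1}^2 = (41*π/2) + (769*π/2) = 405*π.


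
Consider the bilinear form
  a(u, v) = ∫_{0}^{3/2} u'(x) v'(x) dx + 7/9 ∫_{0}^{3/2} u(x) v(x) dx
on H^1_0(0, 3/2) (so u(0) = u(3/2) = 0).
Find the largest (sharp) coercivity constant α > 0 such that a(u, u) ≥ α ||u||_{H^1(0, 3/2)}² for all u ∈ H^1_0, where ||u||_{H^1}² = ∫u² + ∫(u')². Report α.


α = (7 + 4*π^2)/(9 + 4*π^2)

Coercivity of a(·,·) on H^1_0(0, 3/2) means a(u, u) ≥ α ||u||_{H^1}² for every u ∈ H^1_0.
The interval has length L = 3/2, and Poincaré/coercivity depend only on L. Here a(u, u) = ∫(u')² + (7/9)·∫u².
Here 0 < c = 7/9 < 1. The condition a(u,u) ≥ α||u||_{H^1}² reads (1−α)∫(u')² ≥ (α−c)∫u². Any admissible α is ≤ 1 (rapidly oscillating u have ∫u²/∫(u')² → 0), and α = 1 would force 0 ≥ (1−c)∫u², impossible since c < 1; so 1−α > 0. By the sharp Poincaré inequality on H^1_0 of an interval of length L, ∫(u')² ≥ (π/L)²∫u² with equality for the first sine mode sin(π(x−x₀)/L) (x₀ the left endpoint), so the inequality holds for all u iff (1−α)(π/L)² ≥ α − c, i.e. α ≤ ((π/L)² + c)/((π/L)² + 1) = (1 + c(L/π)²)/(1 + (L/π)²). With (π/L)² = 4*π^2/9 and c = 7/9, the largest admissible constant is α = ((π/L)² + c)/((π/L)² + 1).
Simplifying, α = (7 + 4*π^2)/(9 + 4*π^2).


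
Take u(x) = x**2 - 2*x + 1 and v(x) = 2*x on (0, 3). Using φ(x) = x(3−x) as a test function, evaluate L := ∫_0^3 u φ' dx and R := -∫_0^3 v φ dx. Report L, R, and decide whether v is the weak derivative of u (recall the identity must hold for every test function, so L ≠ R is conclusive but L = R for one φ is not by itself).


LHS = -9/2, RHS = -27/2. No, v is not the weak derivative of u.

u(x) = x**2 - 2*x + 1, classical derivative u'(x) = 2*x - 2.
φ(x) = x(3−x), so φ'(x) = 3 - 2*x.
Note φ(0) = φ(3) = 0, so the boundary term u·φ vanishes.
LHS = ∫_0^3 u(x) φ'(x) dx = ∫_0^3 (-2*x^3 + 7*x^2 - 8*x + 3) dx. Term by term:
  ∫_0^3 -2*x^3 dx = -81/2;  ∫_0^3 7*x^2 dx = 63;  ∫_0^3 -8*x dx = -36;
  ∫_0^3 3 dx = 9.
Sum: -81/2 + 63 − 36 + 9 = -9/2.
So LHS = -9/2.
∫_0^3 v(x) φ(x) dx = ∫_0^3 (-2*x^3 + 6*x^2) dx. Term by term:
  ∫_0^3 -2*x^3 dx = -81/2;  ∫_0^3 6*x^2 dx = 54.
Sum: -81/2 + 54 = 27/2.
So RHS = -∫_0^3 v(x) φ(x) dx = -27/2.
LHS − RHS = 9 ≠ 0, so the identity fails.
(For a valid weak derivative the identity must hold for EVERY test function, in particular this one. The failure shows v is NOT the weak derivative of u.)
Correct weak derivative would be u'(x) = 2*x - 2.


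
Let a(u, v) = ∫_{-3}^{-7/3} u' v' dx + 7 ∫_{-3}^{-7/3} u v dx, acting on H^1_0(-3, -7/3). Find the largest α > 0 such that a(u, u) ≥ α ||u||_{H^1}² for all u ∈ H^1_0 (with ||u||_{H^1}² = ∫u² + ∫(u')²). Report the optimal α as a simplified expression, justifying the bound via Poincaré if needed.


α = 1

Coercivity of a(·,·) on H^1_0(-3, -7/3) means a(u, u) ≥ α ||u||_{H^1}² for every u ∈ H^1_0.
The interval has length L = 2/3, and Poincaré/coercivity depend only on L. Here a(u, u) = ∫(u')² + (7)·∫u².
Here c = 7 ≥ 1, so a(u,u) = ∫(u')² + c∫u² ≥ ∫(u')² + ∫u² = ||u||_{H^1}², i.e. α = 1 works. No larger α is possible: a(u,u) ≥ α||u||_{H^1}² means (1−α)∫(u')² ≥ (α−c)∫u², and for the modes u_n = sin(nπ(x−x₀)/L) (x₀ the left endpoint) one has ∫u_n²/∫(u_n')² = (L/(nπ))² → 0, so a(u_n,u_n)/||u_n||_{H^1}² → 1. Hence the optimal constant is α = 1.
Therefore α = 1.


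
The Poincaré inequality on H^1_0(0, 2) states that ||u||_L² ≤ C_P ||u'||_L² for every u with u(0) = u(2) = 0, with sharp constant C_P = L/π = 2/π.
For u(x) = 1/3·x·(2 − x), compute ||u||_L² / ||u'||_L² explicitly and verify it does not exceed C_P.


||u||_L² / ||u'||_L² = sqrt(10)/5 < C_P = 2/π.

u(x) = 1/3·x·(2 − x), so u'(x) = 2/3 - 2*x/3.
u(x) = 1/3·x·(2 − x) vanishes at x = 0 and x = 2, so u ∈ H^1_0(0, 2). Differentiate via the product rule and integrate the resulting polynomials term by term.
  ∫_0^2 u² dx = ∫_0^2 (x^4/9 - 4*x^3/9 + 4*x^2/9) dx. Term by term:
    ∫_0^2 x^4/9 dx = 32/45;  ∫_0^2 -4*x^3/9 dx = -16/9;  ∫_0^2 4*x^2/9 dx = 32/27.
  Sum: 32/45 − 16/9 + 32/27 = 16/135.
  ∫_0^2 (u')² dx = ∫_0^2 (4*x^2/9 - 8*x/9 + 4/9) dx. Term by term:
    ∫_0^2 4*x^2/9 dx = 32/27;  ∫_0^2 -8*x/9 dx = -16/9;  ∫_0^2 4/9 dx = 8/9.
  Sum: 32/27 − 16/9 + 8/9 = 8/27.
∫_0^2 u² dx = 16/135, so ||u||_L² = 4*sqrt(15)/45.
∫_0^2 (u')² dx = 8/27, so ||u'||_L² = 2*sqrt(6)/9.
Ratio ||u||_L² / ||u'||_L² = sqrt(10)/5.
Sharp Poincaré constant on H^1_0(0, 2) is C_P = L/π = 2/π, achieved by sin(π/2·x).
A polynomial bump cannot attain the sharp Poincaré constant (only the first sine eigenfunction does), so the ratio is strictly less than C_P, consistent with ||u||_L² ≤ C_P ||u'||_L².


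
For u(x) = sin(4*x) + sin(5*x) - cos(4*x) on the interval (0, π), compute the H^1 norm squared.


||u||_{H^1(0,π)}^2 = -340/9 + 30*π

u'(x) = 4*sin(4*x) + 4*cos(4*x) + 5*cos(5*x).
Expand u² and (u')² and integrate term by term on (0, π), using: for integers n ≥ 1, ∫_0^π sin²(nx) dx = ∫_0^π cos²(nx) dx = π/2; for n ≠ n', ∫_0^π sin(nx)sin(n'x) dx = ∫_0^π cos(nx)cos(n'x) dx = 0; and by product-to-sum, ∫_0^π sin(nx)cos(n'x) dx = ½∫_0^π [sin((n+n')x) + sin((n−n')x)] dx, which is 0 when n+n' is even and 2n/(n²−n'²) when n+n' is odd (it need not vanish on (0, π)).
  u² squared terms: (-1)²·∫cos(4x)² dx = 1·π/2 = π/2;  (1)²·∫sin(4x)² dx = 1·π/2 = π/2;  (1)²·∫sin(5x)² dx = 1·π/2 = π/2.
  u² cross terms: 2·(-1)·(1)·∫cos(4x)·sin(4x) dx = -2·(0) = 0;  2·(-1)·(1)·∫cos(4x)·sin(5x) dx = -2·(10/9) = -20/9;  2·(1)·(1)·∫sin(4x)·sin(5x) dx = 2·(0) = 0.
  So ∫_0^π u² dx = π/2 + π/2 + π/2 + 0 − 20/9 + 0 = -20/9 + 3*π/2.
  (u')² squared terms: (4)²·∫cos(4x)² dx = 16·π/2 = 8*π;  (4)²·∫sin(4x)² dx = 16·π/2 = 8*π;  (5)²·∫cos(5x)² dx = 25·π/2 = 25*π/2.
  (u')² cross terms: 2·(4)·(4)·∫cos(4x)·sin(4x) dx = 32·(0) = 0;  2·(4)·(5)·∫cos(4x)·cos(5x) dx = 40·(0) = 0;  2·(4)·(5)·∫sin(4x)·cos(5x) dx = 40·(-8/9) = -320/9.
  So ∫_0^π (u')² dx = 8*π + 8*π + 25*π/2 + 0 + 0 − 320/9 = -320/9 + 57*π/2.
||u||_{H^1}^2 = (-20/9 + 3*π/2) + (-320/9 + 57*π/2) = -340/9 + 30*π.


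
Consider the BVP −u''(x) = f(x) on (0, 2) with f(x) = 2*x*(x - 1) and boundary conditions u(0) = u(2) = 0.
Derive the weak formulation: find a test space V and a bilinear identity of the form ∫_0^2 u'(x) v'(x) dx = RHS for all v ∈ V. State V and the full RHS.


V = H^1_0(0, 2) (so v(0) = v(2) = 0); weak form: ∫_0^2 u'v' dx = ∫_0^2 (2*x*(x - 1)) v dx for all v ∈ V.

Multiply both sides by a test function v and integrate from 0 to 2:
  ∫_0^2 −u''(x) v(x) dx = ∫_0^2 f(x) v(x) dx.
Integrate the LHS by parts once:
  ∫_0^2 −u'' v dx = −[u'(x) v(x)]_0^2 + ∫_0^2 u'(x) v'(x) dx.
Thus ∫_0^2 u'(x) v'(x) dx = ∫_0^2 f(x) v(x) dx + [u'(x) v(x)]_0^2.
Choose V so that boundary terms are either known or forced to vanish.
u is Dirichlet: u(0) = u(2) = 0. Let V = H^1_0(0, 2); then v(0) = v(2) = 0, and [u' v]_0^2 = 0.
Weak formulation: find u (satisfying any essential BC) such that ∫_0^2 u'(x) v'(x) dx = ∫_0^2 f v dx for all v ∈ V.
Substituting f(x) = 2*x*(x - 1), the right-hand side is ∫_0^2 (2*x*(x - 1)) v dx.


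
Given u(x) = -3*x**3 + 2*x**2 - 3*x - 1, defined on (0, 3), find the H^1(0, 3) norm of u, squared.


||u||_{H^1}^2 = 378291/70

The H^1 norm (squared) on an interval (0, L) is
  ||u||_{H^1}^2 = ∫_0^L u(x)^2 dx + ∫_0^L u'(x)^2 dx.
Compute u'(x) = -9*x**2 + 4*x - 3.
Then u(x)^2 = 9*x**6 - 12*x**5 + 22*x**4 - 6*x**3 + 5*x**2 + 6*x + 1 and u'(x)^2 = 81*x**4 - 72*x**3 + 70*x**2 - 24*x + 9.
Integrate each monomial from 0 to 3 using ∫_0^3 c·x^n dx = c·3^(n+1)/(n+1):
  ∫_0^3 u(x)^2 dx = ∫_0^3 (9*x^6 - 12*x^5 + 22*x^4 - 6*x^3 + 5*x^2 + 6*x + 1) dx. Term by term:
    ∫_0^3 9*x^6 dx = 19683/7;  ∫_0^3 -12*x^5 dx = -1458;  ∫_0^3 22*x^4 dx = 5346/5;
    ∫_0^3 -6*x^3 dx = -243/2;  ∫_0^3 5*x^2 dx = 45;  ∫_0^3 6*x dx = 27;
    ∫_0^3 1 dx = 3.
  Sum: 19683/7 − 1458 + 5346/5 − 243/2 + 45 + 27 + 3 = 166359/70.
  ∫_0^3 u'(x)^2 dx = ∫_0^3 (81*x^4 - 72*x^3 + 70*x^2 - 24*x + 9) dx. Term by term:
    ∫_0^3 81*x^4 dx = 19683/5;  ∫_0^3 -72*x^3 dx = -1458;  ∫_0^3 70*x^2 dx = 630;
    ∫_0^3 -24*x dx = -108;  ∫_0^3 9 dx = 27.
  Sum: 19683/5 − 1458 + 630 − 108 + 27 = 15138/5.
Adding: ||u||_{H^1}^2 = 166359/70 + 15138/5 = 378291/70.


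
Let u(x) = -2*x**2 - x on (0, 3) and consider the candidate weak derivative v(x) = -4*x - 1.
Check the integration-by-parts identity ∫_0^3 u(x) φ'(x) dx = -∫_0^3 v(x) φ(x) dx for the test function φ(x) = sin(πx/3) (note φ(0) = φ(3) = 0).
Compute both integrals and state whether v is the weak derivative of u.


LHS = 42/π, RHS = 42/π. Yes, v = u' weakly.

u(x) = -2*x**2 - x, classical derivative u'(x) = -4*x - 1.
φ(x) = sin(πx/3), so φ'(x) = π*cos(π*x/3)/3.
Note φ(0) = φ(3) = 0, so the boundary term u·φ vanishes.
LHS = ∫_0^3 u(x) φ'(x) dx = ∫_0^3 (-2*π*x^2*cos(π*x/3)/3 - π*x*cos(π*x/3)/3) dx. Term by term:
  ∫_0^3 -2*π*x^2*cos(π*x/3)/3 dx = 36/π;  ∫_0^3 -π*x*cos(π*x/3)/3 dx = 6/π.
Sum: 36/π + 6/π = 42/π.
So LHS = 42/π.
∫_0^3 v(x) φ(x) dx = ∫_0^3 (-4*x*sin(π*x/3) - sin(π*x/3)) dx. Term by term:
  ∫_0^3 -sin(π*x/3) dx = -6/π;  ∫_0^3 -4*x*sin(π*x/3) dx = -36/π.
Sum: -6/π − 36/π = -42/π.
So RHS = -∫_0^3 v(x) φ(x) dx = 42/π.
LHS = RHS, so the identity holds for this test φ.
Moreover u is smooth here and v(x) = u'(x) = -4*x - 1 pointwise, so the identity holds for every test function. Hence v is the weak derivative of u.


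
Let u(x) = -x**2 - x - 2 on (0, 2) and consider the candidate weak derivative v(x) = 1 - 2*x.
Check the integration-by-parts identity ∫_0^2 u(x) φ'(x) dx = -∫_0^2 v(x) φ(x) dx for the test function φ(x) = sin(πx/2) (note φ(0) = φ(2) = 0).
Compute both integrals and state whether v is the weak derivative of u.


LHS = 12/π, RHS = 4/π. No, v is not the weak derivative of u.

u(x) = -x**2 - x - 2, classical derivative u'(x) = -2*x - 1.
φ(x) = sin(πx/2), so φ'(x) = π*cos(π*x/2)/2.
Note φ(0) = φ(2) = 0, so the boundary term u·φ vanishes.
LHS = ∫_0^2 u(x) φ'(x) dx = ∫_0^2 (-π*x^2*cos(π*x/2)/2 - π*x*cos(π*x/2)/2 - π*cos(π*x/2)) dx. Term by term:
  ∫_0^2 -π*cos(π*x/2) dx = 0;  ∫_0^2 -π*x*cos(π*x/2)/2 dx = 4/π;  ∫_0^2 -π*x^2*cos(π*x/2)/2 dx = 8/π.
Sum: 0 + 4/π + 8/π = 12/π.
So LHS = 12/π.
∫_0^2 v(x) φ(x) dx = ∫_0^2 (-2*x*sin(π*x/2) + sin(π*x/2)) dx. Term by term:
  ∫_0^2 -2*x*sin(π*x/2) dx = -8/π;  ∫_0^2 sin(π*x/2) dx = 4/π.
Sum: -8/π + 4/π = -4/π.
So RHS = -∫_0^2 v(x) φ(x) dx = 4/π.
LHS − RHS = 8/π ≠ 0, so the identity fails.
(For a valid weak derivative the identity must hold for EVERY test function, in particular this one. The failure shows v is NOT the weak derivative of u.)
Correct weak derivative would be u'(x) = -2*x - 1.


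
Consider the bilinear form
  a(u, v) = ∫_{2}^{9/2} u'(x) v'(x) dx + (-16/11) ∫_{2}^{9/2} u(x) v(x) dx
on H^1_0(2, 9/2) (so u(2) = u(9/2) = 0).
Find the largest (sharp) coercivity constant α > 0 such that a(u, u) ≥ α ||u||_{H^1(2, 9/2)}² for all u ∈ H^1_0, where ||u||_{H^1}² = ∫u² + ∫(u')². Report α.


α = 4*(-100 + 11*π^2)/(11*(25 + 4*π^2))

Coercivity of a(·,·) on H^1_0(2, 9/2) means a(u, u) ≥ α ||u||_{H^1}² for every u ∈ H^1_0.
The interval has length L = 5/2, and Poincaré/coercivity depend only on L. Here a(u, u) = ∫(u')² + (-16/11)·∫u².
Here c = -16/11 < 0 with |c| < (π/L)² = 4*π^2/25, so coercivity still holds. The condition a(u,u) ≥ α||u||_{H^1}² reads (1−α)∫(u')² ≥ (α−c)∫u². Any admissible α is ≤ 1 (rapidly oscillating u have ∫u²/∫(u')² → 0), and α = 1 would force 0 ≥ (1−c)∫u², impossible since c < 1; so 1−α > 0. By the sharp Poincaré inequality on H^1_0 of an interval of length L, ∫(u')² ≥ (π/L)²∫u² with equality for the first sine mode sin(π(x−x₀)/L) (x₀ the left endpoint), so the inequality holds for all u iff (1−α)(π/L)² ≥ α − c, i.e. α ≤ ((π/L)² + c)/((π/L)² + 1) = (1 + c(L/π)²)/(1 + (L/π)²). (Direct route, valid since c ≤ 0: Poincaré gives c∫u² ≥ c(L/π)²∫(u')², so a(u,u) ≥ (1 + c(L/π)²)∫(u')², while ||u||_{H^1}² ≤ (1 + (L/π)²)∫(u')²; dividing yields the same α.) With (π/L)² = 4*π^2/25 and c = -16/11, the largest admissible constant is α = ((π/L)² + c)/((π/L)² + 1).
Simplifying, α = 4*(-100 + 11*π^2)/(11*(25 + 4*π^2)).


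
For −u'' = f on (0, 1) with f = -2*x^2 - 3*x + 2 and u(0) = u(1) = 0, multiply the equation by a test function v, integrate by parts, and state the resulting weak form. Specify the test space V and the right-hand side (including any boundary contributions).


V = H^1_0(0, 1) (so v(0) = v(1) = 0); weak form: ∫_0^1 u'v' dx = ∫_0^1 (-2*x^2 - 3*x + 2) v dx for all v ∈ V.

Multiply both sides by a test function v and integrate from 0 to 1:
  ∫_0^1 −u''(x) v(x) dx = ∫_0^1 f(x) v(x) dx.
Integrate the LHS by parts once:
  ∫_0^1 −u'' v dx = −[u'(x) v(x)]_0^1 + ∫_0^1 u'(x) v'(x) dx.
Thus ∫_0^1 u'(x) v'(x) dx = ∫_0^1 f(x) v(x) dx + [u'(x) v(x)]_0^1.
Choose V so that boundary terms are either known or forced to vanish.
u is Dirichlet: u(0) = u(1) = 0. Let V = H^1_0(0, 1); then v(0) = v(1) = 0, and [u' v]_0^1 = 0.
Weak formulation: find u (satisfying any essential BC) such that ∫_0^1 u'(x) v'(x) dx = ∫_0^1 f v dx for all v ∈ V.
Substituting f(x) = -2*x^2 - 3*x + 2, the right-hand side is ∫_0^1 (-2*x^2 - 3*x + 2) v dx.


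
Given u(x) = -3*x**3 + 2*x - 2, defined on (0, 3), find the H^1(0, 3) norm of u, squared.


||u||_{H^1}^2 = 213789/35

The H^1 norm (squared) on an interval (0, L) is
  ||u||_{H^1}^2 = ∫_0^L u(x)^2 dx + ∫_0^L u'(x)^2 dx.
Compute u'(x) = 2 - 9*x**2.
Then u(x)^2 = 9*x**6 - 12*x**4 + 12*x**3 + 4*x**2 - 8*x + 4 and u'(x)^2 = 81*x**4 - 36*x**2 + 4.
Integrate each monomial from 0 to 3 using ∫_0^3 c·x^n dx = c·3^(n+1)/(n+1):
  ∫_0^3 u(x)^2 dx = ∫_0^3 (9*x^6 - 12*x^4 + 12*x^3 + 4*x^2 - 8*x + 4) dx. Term by term:
    ∫_0^3 9*x^6 dx = 19683/7;  ∫_0^3 -12*x^4 dx = -2916/5;  ∫_0^3 12*x^3 dx = 243;
    ∫_0^3 4*x^2 dx = 36;  ∫_0^3 -8*x dx = -36;  ∫_0^3 4 dx = 12.
  Sum: 19683/7 − 2916/5 + 243 + 36 − 36 + 12 = 86928/35.
  ∫_0^3 u'(x)^2 dx = ∫_0^3 (81*x^4 - 36*x^2 + 4) dx. Term by term:
    ∫_0^3 81*x^4 dx = 19683/5;  ∫_0^3 -36*x^2 dx = -324;  ∫_0^3 4 dx = 12.
  Sum: 19683/5 − 324 + 12 = 18123/5.
Adding: ||u||_{H^1}^2 = 86928/35 + 18123/5 = 213789/35.


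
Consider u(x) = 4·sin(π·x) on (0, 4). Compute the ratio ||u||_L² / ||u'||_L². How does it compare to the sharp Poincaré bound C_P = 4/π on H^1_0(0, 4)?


||u||_L² / ||u'||_L² = 1/π < C_P = 4/π.

u(x) = 4·sin(π·x), so u'(x) = 4*π*cos(π*x).
Writing u(x) = A·sin(kπx/L) with A = 4 and k = 4, use ∫_0^L sin²(kπx/L) dx = L/2 and ∫_0^L cos²(kπx/L) dx = L/2.
u² = 16·sin²(π·x) and (u')² = 16*π^2·cos²(π·x), and each of sin², cos² integrates to L/2 = 2 over (0, 4).
∫_0^4 u² dx = 32, so ||u||_L² = 4*sqrt(2).
∫_0^4 (u')² dx = 32*π^2, so ||u'||_L² = 4*sqrt(2)*π.
Ratio ||u||_L² / ||u'||_L² = 1/π.
Sharp Poincaré constant on H^1_0(0, 4) is C_P = L/π = 4/π, achieved by sin(π/4·x).
This is the k = 4 harmonic; the ratio L/(kπ) is strictly less than C_P = L/π, consistent with the sharp inequality ||u||_L² ≤ C_P ||u'||_L².


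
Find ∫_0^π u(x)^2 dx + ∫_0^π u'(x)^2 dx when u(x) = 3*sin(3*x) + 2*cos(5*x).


||u||_{H^1(0,π)}^2 = 97*π

u'(x) = -10*sin(5*x) + 9*cos(3*x).
Expand u² and (u')² and integrate term by term on (0, π), using: for integers n ≥ 1, ∫_0^π sin²(nx) dx = ∫_0^π cos²(nx) dx = π/2; for n ≠ n', ∫_0^π sin(nx)sin(n'x) dx = ∫_0^π cos(nx)cos(n'x) dx = 0; and by product-to-sum, ∫_0^π sin(nx)cos(n'x) dx = ½∫_0^π [sin((n+n')x) + sin((n−n')x)] dx, which is 0 when n+n' is even and 2n/(n²−n'²) when n+n' is odd (it need not vanish on (0, π)).
  u² squared terms: (2)²·∫cos(5x)² dx = 4·π/2 = 2*π;  (3)²·∫sin(3x)² dx = 9·π/2 = 9*π/2.
  u² cross terms: 2·(2)·(3)·∫cos(5x)·sin(3x) dx = 12·(0) = 0.
  So ∫_0^π u² dx = 2*π + 9*π/2 + 0 = 13*π/2.
  (u')² squared terms: (-10)²·∫sin(5x)² dx = 100·π/2 = 50*π;  (9)²·∫cos(3x)² dx = 81·π/2 = 81*π/2.
  (u')² cross terms: 2·(-10)·(9)·∫sin(5x)·cos(3x) dx = -180·(0) = 0.
  So ∫_0^π (u')² dx = 50*π + 81*π/2 + 0 = 181*π/2.
||u||_{H^1}^2 = (13*π/2) + (181*π/2) = 97*π.


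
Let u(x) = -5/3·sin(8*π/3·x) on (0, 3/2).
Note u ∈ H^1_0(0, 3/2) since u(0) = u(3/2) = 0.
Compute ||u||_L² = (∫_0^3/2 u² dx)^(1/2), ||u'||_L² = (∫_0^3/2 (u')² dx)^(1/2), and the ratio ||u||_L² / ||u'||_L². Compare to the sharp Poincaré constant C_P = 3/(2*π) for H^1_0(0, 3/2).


||u||_L² / ||u'||_L² = 3/(8*π) < C_P = 3/(2*π).

u(x) = -5/3·sin(8*π/3·x), so u'(x) = -40*π*cos(8*π*x/3)/9.
Writing u(x) = A·sin(kπx/L) with A = -5/3 and k = 4, use ∫_0^L sin²(kπx/L) dx = L/2 and ∫_0^L cos²(kπx/L) dx = L/2.
u² = 25/9·sin²(8*π/3·x) and (u')² = 1600*π^2/81·cos²(8*π/3·x), and each of sin², cos² integrates to L/2 = 3/4 over (0, 3/2).
∫_0^3/2 u² dx = 25/12, so ||u||_L² = 5*sqrt(3)/6.
∫_0^3/2 (u')² dx = 400*π^2/27, so ||u'||_L² = 20*sqrt(3)*π/9.
Ratio ||u||_L² / ||u'||_L² = 3/(8*π).
Sharp Poincaré constant on H^1_0(0, 3/2) is C_P = L/π = 3/(2*π), achieved by sin(2*π/3·x).
This is the k = 4 harmonic; the ratio L/(kπ) is strictly less than C_P = L/π, consistent with the sharp inequality ||u||_L² ≤ C_P ||u'||_L².


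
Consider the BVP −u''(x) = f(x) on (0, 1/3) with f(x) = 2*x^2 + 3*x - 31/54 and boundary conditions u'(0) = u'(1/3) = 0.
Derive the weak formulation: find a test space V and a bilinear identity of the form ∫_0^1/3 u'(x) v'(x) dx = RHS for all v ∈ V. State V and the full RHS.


V = H^1(0, 1/3) (no boundary constraint on v; u is determined up to an additive constant); weak form: ∫_0^1/3 u'v' dx = ∫_0^1/3 (2*x^2 + 3*x - 31/54) v dx for all v ∈ V.

Multiply both sides by a test function v and integrate from 0 to 1/3:
  ∫_0^1/3 −u''(x) v(x) dx = ∫_0^1/3 f(x) v(x) dx.
Integrate the LHS by parts once:
  ∫_0^1/3 −u'' v dx = −[u'(x) v(x)]_0^1/3 + ∫_0^1/3 u'(x) v'(x) dx.
Thus ∫_0^1/3 u'(x) v'(x) dx = ∫_0^1/3 f(x) v(x) dx + [u'(x) v(x)]_0^1/3.
Choose V so that boundary terms are either known or forced to vanish.
u has homogeneous Neumann: u'(0) = u'(1/3) = 0. So [u' v]_0^1/3 = 0·v(1/3) − 0·v(0) = 0 for any v; take V = H^1(0, 1/3).
Weak formulation: find u (satisfying any essential BC) such that ∫_0^1/3 u'(x) v'(x) dx = ∫_0^1/3 f v dx for all v ∈ V (homogeneous Neumann, so boundary terms vanish).
Substituting f(x) = 2*x^2 + 3*x - 31/54, the right-hand side is ∫_0^1/3 (2*x^2 + 3*x - 31/54) v dx.
Compatibility check (pure Neumann): taking v ≡ 1 ∈ V gives 0 = ∫_0^1/3 f dx + (0) − (0), i.e. ∫_0^1/3 f dx must equal u'(0) − u'(1/3) = 0. Indeed ∫_0^1/3 (2*x^2 + 3*x - 31/54) dx = 0, so the data are compatible. The solution is then unique only up to an additive constant (fix it e.g. by requiring ∫_0^1/3 u dx = 0).


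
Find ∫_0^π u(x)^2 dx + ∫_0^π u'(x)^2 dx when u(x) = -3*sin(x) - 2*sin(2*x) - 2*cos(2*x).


||u||_{H^1(0,π)}^2 = -40 + 29*π

u'(x) = 4*sin(2*x) - 3*cos(x) - 4*cos(2*x).
Expand u² and (u')² and integrate term by term on (0, π), using: for integers n ≥ 1, ∫_0^π sin²(nx) dx = ∫_0^π cos²(nx) dx = π/2; for n ≠ n', ∫_0^π sin(nx)sin(n'x) dx = ∫_0^π cos(nx)cos(n'x) dx = 0; and by product-to-sum, ∫_0^π sin(nx)cos(n'x) dx = ½∫_0^π [sin((n+n')x) + sin((n−n')x)] dx, which is 0 when n+n' is even and 2n/(n²−n'²) when n+n' is odd (it need not vanish on (0, π)).
  u² squared terms: (-3)²·∫sin(x)² dx = 9·π/2 = 9*π/2;  (-2)²·∫cos(2x)² dx = 4·π/2 = 2*π;  (-2)²·∫sin(2x)² dx = 4·π/2 = 2*π.
  u² cross terms: 2·(-3)·(-2)·∫sin(x)·cos(2x) dx = 12·(-2/3) = -8;  2·(-3)·(-2)·∫sin(x)·sin(2x) dx = 12·(0) = 0;  2·(-2)·(-2)·∫cos(2x)·sin(2x) dx = 8·(0) = 0.
  So ∫_0^π u² dx = 9*π/2 + 2*π + 2*π − 8 + 0 + 0 = -8 + 17*π/2.
  (u')² squared terms: (-4)²·∫cos(2x)² dx = 16·π/2 = 8*π;  (-3)²·∫cos(x)² dx = 9·π/2 = 9*π/2;  (4)²·∫sin(2x)² dx = 16·π/2 = 8*π.
  (u')² cross terms: 2·(-4)·(-3)·∫cos(2x)·cos(x) dx = 24·(0) = 0;  2·(-4)·(4)·∫cos(2x)·sin(2x) dx = -32·(0) = 0;  2·(-3)·(4)·∫cos(x)·sin(2x) dx = -24·(4/3) = -32.
  So ∫_0^π (u')² dx = 8*π + 9*π/2 + 8*π + 0 + 0 − 32 = -32 + 41*π/2.
||u||_{H^1}^2 = (-8 + 17*π/2) + (-32 + 41*π/2) = -40 + 29*π.


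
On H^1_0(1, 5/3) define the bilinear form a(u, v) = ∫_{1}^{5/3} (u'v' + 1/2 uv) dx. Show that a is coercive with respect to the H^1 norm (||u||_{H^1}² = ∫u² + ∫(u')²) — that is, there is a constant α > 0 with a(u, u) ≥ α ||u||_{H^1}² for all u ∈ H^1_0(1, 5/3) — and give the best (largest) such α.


α = (2 + 9*π^2)/(4 + 9*π^2)

Coercivity of a(·,·) on H^1_0(1, 5/3) means a(u, u) ≥ α ||u||_{H^1}² for every u ∈ H^1_0.
The interval has length L = 2/3, and Poincaré/coercivity depend only on L. Here a(u, u) = ∫(u')² + (1/2)·∫u².
Here 0 < c = 1/2 < 1. The condition a(u,u) ≥ α||u||_{H^1}² reads (1−α)∫(u')² ≥ (α−c)∫u². Any admissible α is ≤ 1 (rapidly oscillating u have ∫u²/∫(u')² → 0), and α = 1 would force 0 ≥ (1−c)∫u², impossible since c < 1; so 1−α > 0. By the sharp Poincaré inequality on H^1_0 of an interval of length L, ∫(u')² ≥ (π/L)²∫u² with equality for the first sine mode sin(π(x−x₀)/L) (x₀ the left endpoint), so the inequality holds for all u iff (1−α)(π/L)² ≥ α − c, i.e. α ≤ ((π/L)² + c)/((π/L)² + 1) = (1 + c(L/π)²)/(1 + (L/π)²). With (π/L)² = 9*π^2/4 and c = 1/2, the largest admissible constant is α = ((π/L)² + c)/((π/L)² + 1).
Simplifying, α = (2 + 9*π^2)/(4 + 9*π^2).
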